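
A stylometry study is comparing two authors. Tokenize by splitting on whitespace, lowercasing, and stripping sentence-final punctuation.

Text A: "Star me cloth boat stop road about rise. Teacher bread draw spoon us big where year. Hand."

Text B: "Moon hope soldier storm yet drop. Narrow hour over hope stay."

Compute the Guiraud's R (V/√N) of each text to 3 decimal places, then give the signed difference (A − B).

A: V=17, N=17, R=4.123
B: V=10, N=11, R=3.015
Difference = 4.123 − 3.015 = 1.108

1.108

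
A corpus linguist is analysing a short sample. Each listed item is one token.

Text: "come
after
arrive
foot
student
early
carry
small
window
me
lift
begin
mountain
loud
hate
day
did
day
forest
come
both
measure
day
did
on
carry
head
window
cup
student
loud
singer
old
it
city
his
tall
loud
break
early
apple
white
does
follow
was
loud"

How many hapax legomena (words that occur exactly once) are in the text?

27

Frequencies: loud:4, day:3, come:2, student:2, early:2, carry:2, window:2, did:2, after:1, arrive:1, foot:1, small:1, me:1, lift:1, begin:1, mountain:1, hate:1, forest:1, both:1, measure:1, … (15 more, each freq 1)
Hapax (freq=1): after, apple, arrive, begin, both, break, city, cup, does, follow, foot, forest, hate, head, his, it, lift, me, measure, mountain, old, on, singer, small, tall, was, white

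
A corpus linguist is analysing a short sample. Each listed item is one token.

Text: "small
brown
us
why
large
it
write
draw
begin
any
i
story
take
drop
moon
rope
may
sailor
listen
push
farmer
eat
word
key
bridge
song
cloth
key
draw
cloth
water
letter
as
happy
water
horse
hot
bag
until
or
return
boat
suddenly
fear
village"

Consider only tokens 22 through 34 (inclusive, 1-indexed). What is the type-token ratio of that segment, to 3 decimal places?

0.846

Segment tokens 22–34: eat, word, key, bridge, song, cloth, key, draw, cloth, water, letter, as, happy
Segment N = 13, segment V = 11.
TTR = 11 / 13 = 0.846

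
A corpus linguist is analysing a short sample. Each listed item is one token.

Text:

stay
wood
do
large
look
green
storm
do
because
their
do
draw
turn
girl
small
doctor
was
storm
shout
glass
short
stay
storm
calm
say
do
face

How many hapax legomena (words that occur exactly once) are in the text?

Frequencies: do:4, storm:3, stay:2, wood:1, large:1, look:1, green:1, because:1, their:1, draw:1, turn:1, girl:1, small:1, doctor:1, was:1, shout:1, glass:1, short:1, calm:1, say:1, … (1 more, each freq 1)
Hapax (freq=1): because, calm, doctor, draw, face, girl, glass, green, large, look, say, short, shout, small, their, turn, was, wood

18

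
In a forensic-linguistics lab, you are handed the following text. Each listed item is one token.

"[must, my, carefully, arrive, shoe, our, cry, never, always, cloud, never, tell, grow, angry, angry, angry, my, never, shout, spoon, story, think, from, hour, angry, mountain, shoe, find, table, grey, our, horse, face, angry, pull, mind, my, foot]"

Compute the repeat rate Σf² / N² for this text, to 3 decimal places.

Frequencies: angry:5, my:3, never:3, shoe:2, our:2, must:1, carefully:1, arrive:1, cry:1, always:1, cloud:1, tell:1, grow:1, shout:1, spoon:1, story:1, think:1, from:1, hour:1, mountain:1, … (8 more, each freq 1)
Σf² = 74; N² = 1444
Repeat rate = 74 / 1444 = 0.051

0.051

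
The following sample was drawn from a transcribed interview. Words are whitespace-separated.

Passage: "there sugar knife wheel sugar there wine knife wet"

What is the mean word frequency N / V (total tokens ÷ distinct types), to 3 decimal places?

N = 9 tokens, V = 6 types.
Mean frequency = N / V = 9 / 6 = 1.500

1.500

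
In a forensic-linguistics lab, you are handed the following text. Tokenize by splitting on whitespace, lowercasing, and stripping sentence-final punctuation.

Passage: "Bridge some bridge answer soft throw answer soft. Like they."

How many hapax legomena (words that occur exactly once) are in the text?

4

Frequencies: bridge:2, answer:2, soft:2, some:1, throw:1, like:1, they:1
Hapax (freq=1): like, some, they, throw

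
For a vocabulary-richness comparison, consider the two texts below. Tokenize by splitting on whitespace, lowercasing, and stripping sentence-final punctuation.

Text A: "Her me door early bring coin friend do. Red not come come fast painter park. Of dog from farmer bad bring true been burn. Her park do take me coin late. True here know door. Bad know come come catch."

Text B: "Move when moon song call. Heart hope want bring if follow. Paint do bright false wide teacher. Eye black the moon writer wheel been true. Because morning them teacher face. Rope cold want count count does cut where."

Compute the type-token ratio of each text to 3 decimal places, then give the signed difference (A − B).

-0.220

TTR(A) = 27/40 = 0.675
TTR(B) = 34/38 = 0.895
Difference = 0.675 − 0.895 = -0.220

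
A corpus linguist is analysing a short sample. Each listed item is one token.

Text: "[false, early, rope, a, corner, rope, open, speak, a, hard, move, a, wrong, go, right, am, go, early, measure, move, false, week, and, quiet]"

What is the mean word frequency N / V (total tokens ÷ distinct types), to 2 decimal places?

1.41

N = 24 tokens, V = 17 types.
Mean frequency = N / V = 24 / 17 = 1.41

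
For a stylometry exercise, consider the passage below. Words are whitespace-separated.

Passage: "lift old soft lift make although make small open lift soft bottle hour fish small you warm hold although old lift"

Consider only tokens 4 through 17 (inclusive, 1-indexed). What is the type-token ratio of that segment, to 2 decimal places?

Segment tokens 4–17: lift, make, although, make, small, open, lift, soft, bottle, hour, fish, small, you, warm
Segment N = 14, segment V = 11.
TTR = 11 / 14 = 0.79

0.79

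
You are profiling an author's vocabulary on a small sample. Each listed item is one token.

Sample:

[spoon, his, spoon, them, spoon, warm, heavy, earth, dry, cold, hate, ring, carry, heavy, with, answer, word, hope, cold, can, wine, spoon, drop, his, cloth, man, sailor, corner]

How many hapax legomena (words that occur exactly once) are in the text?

Frequencies: spoon:4, his:2, heavy:2, cold:2, them:1, warm:1, earth:1, dry:1, hate:1, ring:1, carry:1, with:1, answer:1, word:1, hope:1, can:1, wine:1, drop:1, cloth:1, man:1, … (2 more, each freq 1)
Hapax (freq=1): answer, can, carry, cloth, corner, drop, dry, earth, hate, hope, man, ring, sailor, them, warm, wine, with, word

18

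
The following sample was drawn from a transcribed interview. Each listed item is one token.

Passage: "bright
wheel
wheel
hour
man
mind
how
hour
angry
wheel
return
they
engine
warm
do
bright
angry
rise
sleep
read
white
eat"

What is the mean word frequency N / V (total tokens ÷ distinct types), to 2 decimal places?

N = 22 tokens, V = 17 types.
Mean frequency = N / V = 22 / 17 = 1.29

1.29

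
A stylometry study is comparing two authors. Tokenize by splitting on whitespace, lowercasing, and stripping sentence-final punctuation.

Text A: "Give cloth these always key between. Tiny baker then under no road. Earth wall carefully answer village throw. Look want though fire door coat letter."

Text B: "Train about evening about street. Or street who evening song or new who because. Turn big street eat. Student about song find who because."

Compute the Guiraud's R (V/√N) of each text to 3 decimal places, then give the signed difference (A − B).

A: V=25, N=25, R=5.000
B: V=14, N=24, R=2.858
Difference = 5.000 − 2.858 = 2.142

2.142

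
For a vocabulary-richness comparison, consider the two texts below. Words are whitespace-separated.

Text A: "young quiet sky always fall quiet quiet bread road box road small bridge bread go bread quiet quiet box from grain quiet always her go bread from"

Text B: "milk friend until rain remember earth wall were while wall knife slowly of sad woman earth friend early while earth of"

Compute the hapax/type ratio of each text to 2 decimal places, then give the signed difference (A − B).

-0.17

A: hapax=7, V=14, ratio=0.50
B: hapax=10, V=15, ratio=0.67
Difference = 0.50 − 0.67 = -0.17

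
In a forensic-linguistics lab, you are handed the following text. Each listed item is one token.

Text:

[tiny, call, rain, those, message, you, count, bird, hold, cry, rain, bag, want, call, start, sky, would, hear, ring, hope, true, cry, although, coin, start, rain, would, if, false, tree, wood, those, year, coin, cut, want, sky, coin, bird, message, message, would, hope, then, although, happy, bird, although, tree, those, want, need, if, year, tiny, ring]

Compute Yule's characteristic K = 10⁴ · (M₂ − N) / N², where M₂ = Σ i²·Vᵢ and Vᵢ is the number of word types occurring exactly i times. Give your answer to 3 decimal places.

216.837

Frequencies: rain:3, those:3, message:3, bird:3, want:3, would:3, although:3, coin:3, tiny:2, call:2, cry:2, start:2, sky:2, ring:2, hope:2, if:2, tree:2, year:2, you:1, count:1, … (10 more, each freq 1)
N = 56. Frequency spectrum: V_1=12, V_2=10, V_3=8
M₂ = 1²·12 + 2²·10 + 3²·8 = 124
K = 10000 × (124 − 56) / 56² = 216.837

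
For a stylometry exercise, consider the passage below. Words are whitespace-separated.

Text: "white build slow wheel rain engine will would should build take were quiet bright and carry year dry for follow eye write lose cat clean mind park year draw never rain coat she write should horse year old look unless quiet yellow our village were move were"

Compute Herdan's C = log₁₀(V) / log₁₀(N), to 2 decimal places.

0.94

N = 47, V = 38.
log₁₀(V) = 1.579784, log₁₀(N) = 1.672098
C = 1.579784 / 1.672098 = 0.94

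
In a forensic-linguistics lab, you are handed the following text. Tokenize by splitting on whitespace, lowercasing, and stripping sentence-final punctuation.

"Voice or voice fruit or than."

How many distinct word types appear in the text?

Distinct types: {fruit, or, than, voice}
V = 4

4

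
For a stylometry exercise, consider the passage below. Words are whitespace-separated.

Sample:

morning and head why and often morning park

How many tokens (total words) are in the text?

Tokens: morning, and, head, why, and, often, morning, park
N = 8

8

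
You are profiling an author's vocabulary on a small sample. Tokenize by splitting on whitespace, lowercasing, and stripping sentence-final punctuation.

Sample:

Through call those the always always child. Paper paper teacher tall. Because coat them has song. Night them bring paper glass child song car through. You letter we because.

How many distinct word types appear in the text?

21

Distinct types: {always, because, bring, call, car, child, coat, glass, has, letter, night, paper, song, tall, teacher, the, them, those, through, we, you}
V = 21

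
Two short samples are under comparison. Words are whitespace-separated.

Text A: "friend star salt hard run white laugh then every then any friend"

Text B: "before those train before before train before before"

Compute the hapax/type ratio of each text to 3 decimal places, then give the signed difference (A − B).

0.467

A: hapax=8, V=10, ratio=0.800
B: hapax=1, V=3, ratio=0.333
Difference = 0.800 − 0.333 = 0.467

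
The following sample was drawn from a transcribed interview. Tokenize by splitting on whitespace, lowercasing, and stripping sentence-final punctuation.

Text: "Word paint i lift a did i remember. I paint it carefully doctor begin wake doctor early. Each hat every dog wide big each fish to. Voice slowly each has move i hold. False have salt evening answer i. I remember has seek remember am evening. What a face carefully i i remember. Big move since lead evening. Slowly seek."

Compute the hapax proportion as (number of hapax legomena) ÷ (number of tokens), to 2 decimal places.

0.40

Frequencies: i:8, remember:4, each:3, evening:3, paint:2, a:2, carefully:2, doctor:2, big:2, slowly:2, has:2, move:2, seek:2, word:1, lift:1, did:1, it:1, begin:1, wake:1, early:1, … (17 more, each freq 1)
Hapax count = 24; token count = 60.
Ratio = 24 / 60 = 0.40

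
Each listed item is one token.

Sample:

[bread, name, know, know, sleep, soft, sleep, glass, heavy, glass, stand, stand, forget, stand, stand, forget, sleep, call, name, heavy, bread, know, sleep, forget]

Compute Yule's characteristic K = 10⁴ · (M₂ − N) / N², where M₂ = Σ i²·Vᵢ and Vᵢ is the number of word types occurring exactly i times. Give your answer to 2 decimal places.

763.89

Frequencies: sleep:4, stand:4, know:3, forget:3, bread:2, name:2, glass:2, heavy:2, soft:1, call:1
N = 24. Frequency spectrum: V_1=2, V_2=4, V_3=2, V_4=2
M₂ = 1²·2 + 2²·4 + 3²·2 + 4²·2 = 68
K = 10000 × (68 − 24) / 24² = 763.89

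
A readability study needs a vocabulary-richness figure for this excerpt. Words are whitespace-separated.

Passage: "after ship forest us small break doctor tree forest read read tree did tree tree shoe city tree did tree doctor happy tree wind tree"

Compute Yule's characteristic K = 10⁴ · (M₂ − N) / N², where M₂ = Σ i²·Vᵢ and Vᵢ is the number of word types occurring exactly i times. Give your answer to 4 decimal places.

Frequencies: tree:8, forest:2, doctor:2, read:2, did:2, after:1, ship:1, us:1, small:1, break:1, shoe:1, city:1, happy:1, wind:1
N = 25. Frequency spectrum: V_1=9, V_2=4, V_8=1
M₂ = 1²·9 + 2²·4 + 8²·1 = 89
K = 10000 × (89 − 25) / 25² = 1024.0000

1024.0000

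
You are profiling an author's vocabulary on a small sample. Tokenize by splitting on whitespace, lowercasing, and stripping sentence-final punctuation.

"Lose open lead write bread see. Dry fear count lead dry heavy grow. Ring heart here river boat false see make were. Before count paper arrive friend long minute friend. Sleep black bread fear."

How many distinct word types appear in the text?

27

Distinct types: {arrive, before, black, boat, bread, count, dry, false, fear, friend, grow, heart, heavy, here, lead, long, lose, make, minute, open, paper, ring, river, see, sleep, were, write}
V = 27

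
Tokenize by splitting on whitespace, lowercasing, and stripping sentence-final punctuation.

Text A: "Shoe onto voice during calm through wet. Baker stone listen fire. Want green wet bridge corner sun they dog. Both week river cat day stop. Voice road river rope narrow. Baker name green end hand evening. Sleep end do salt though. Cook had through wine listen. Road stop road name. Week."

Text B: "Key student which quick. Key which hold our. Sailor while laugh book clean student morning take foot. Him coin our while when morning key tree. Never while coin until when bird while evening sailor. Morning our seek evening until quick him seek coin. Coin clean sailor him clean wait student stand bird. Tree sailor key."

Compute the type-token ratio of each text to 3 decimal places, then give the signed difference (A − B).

0.290

TTR(A) = 38/51 = 0.745
TTR(B) = 25/55 = 0.455
Difference = 0.745 − 0.455 = 0.290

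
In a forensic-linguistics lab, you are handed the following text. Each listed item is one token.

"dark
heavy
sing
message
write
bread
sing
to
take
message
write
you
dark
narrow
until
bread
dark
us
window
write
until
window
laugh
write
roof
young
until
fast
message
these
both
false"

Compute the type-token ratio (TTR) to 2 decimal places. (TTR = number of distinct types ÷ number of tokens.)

0.63

N = 32 tokens, V = 20 types.
TTR = V / N = 20 / 32 = 0.63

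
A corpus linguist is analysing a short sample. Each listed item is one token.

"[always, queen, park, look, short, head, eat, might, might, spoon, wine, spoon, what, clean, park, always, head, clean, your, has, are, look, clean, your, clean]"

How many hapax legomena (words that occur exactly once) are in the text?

Frequencies: clean:4, always:2, park:2, look:2, head:2, might:2, spoon:2, your:2, queen:1, short:1, eat:1, wine:1, what:1, has:1, are:1
Hapax (freq=1): are, eat, has, queen, short, what, wine

7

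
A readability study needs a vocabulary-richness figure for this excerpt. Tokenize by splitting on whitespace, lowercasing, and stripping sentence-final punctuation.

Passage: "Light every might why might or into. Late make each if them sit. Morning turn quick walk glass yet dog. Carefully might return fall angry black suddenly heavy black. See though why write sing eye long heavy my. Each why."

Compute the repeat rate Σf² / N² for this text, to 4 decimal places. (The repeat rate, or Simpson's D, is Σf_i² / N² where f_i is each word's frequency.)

0.0363

Frequencies: might:3, why:3, each:2, black:2, heavy:2, light:1, every:1, or:1, into:1, late:1, make:1, if:1, them:1, sit:1, morning:1, turn:1, quick:1, walk:1, glass:1, yet:1, … (13 more, each freq 1)
Σf² = 58; N² = 1600
Repeat rate = 58 / 1600 = 0.0363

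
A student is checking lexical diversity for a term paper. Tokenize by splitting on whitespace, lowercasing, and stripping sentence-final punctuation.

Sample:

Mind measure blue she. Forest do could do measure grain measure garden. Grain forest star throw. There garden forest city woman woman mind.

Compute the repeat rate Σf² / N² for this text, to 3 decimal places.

Frequencies: measure:3, forest:3, mind:2, do:2, grain:2, garden:2, woman:2, blue:1, she:1, could:1, star:1, throw:1, there:1, city:1
Σf² = 45; N² = 529
Repeat rate = 45 / 529 = 0.085

0.085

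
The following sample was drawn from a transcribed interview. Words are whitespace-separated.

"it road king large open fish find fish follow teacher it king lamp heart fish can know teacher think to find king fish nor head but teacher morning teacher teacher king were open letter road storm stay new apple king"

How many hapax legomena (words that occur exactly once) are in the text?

Frequencies: king:5, teacher:5, fish:4, it:2, road:2, open:2, find:2, large:1, follow:1, lamp:1, heart:1, can:1, know:1, think:1, to:1, nor:1, head:1, but:1, morning:1, were:1, … (5 more, each freq 1)
Hapax (freq=1): apple, but, can, follow, head, heart, know, lamp, large, letter, morning, new, nor, stay, storm, think, to, were

18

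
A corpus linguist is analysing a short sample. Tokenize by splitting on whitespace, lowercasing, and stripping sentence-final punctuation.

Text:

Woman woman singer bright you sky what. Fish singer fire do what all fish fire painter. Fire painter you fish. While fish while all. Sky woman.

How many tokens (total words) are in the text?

26

Tokens: woman, woman, singer, bright, you, sky, what, fish, singer, fire, do, what, all, fish, fire, painter, fire, painter, you, fish, while, fish, while, all, sky, woman
N = 26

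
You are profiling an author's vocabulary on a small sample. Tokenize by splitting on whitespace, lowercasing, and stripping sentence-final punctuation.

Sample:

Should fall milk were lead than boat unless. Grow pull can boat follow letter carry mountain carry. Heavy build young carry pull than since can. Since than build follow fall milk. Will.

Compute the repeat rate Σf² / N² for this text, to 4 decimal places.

Frequencies: than:3, carry:3, fall:2, milk:2, boat:2, pull:2, can:2, follow:2, build:2, since:2, should:1, were:1, lead:1, unless:1, grow:1, letter:1, mountain:1, heavy:1, young:1, will:1
Σf² = 60; N² = 1024
Repeat rate = 60 / 1024 = 0.0586

0.0586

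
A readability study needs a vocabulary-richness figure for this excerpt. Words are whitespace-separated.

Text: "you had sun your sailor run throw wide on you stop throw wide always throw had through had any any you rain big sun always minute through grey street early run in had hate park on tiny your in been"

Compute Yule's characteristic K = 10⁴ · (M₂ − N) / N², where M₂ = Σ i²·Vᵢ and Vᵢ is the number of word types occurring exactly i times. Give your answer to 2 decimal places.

262.50

Frequencies: had:4, you:3, throw:3, sun:2, your:2, run:2, wide:2, on:2, always:2, through:2, any:2, in:2, sailor:1, stop:1, rain:1, big:1, minute:1, grey:1, street:1, early:1, … (4 more, each freq 1)
N = 40. Frequency spectrum: V_1=12, V_2=9, V_3=2, V_4=1
M₂ = 1²·12 + 2²·9 + 3²·2 + 4²·1 = 82
K = 10000 × (82 − 40) / 40² = 262.50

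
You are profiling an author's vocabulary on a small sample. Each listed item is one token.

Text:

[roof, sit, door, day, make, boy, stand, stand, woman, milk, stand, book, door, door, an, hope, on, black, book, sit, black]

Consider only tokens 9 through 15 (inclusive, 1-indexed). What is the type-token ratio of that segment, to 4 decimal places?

0.8571

Segment tokens 9–15: woman, milk, stand, book, door, door, an
Segment N = 7, segment V = 6.
TTR = 6 / 7 = 0.8571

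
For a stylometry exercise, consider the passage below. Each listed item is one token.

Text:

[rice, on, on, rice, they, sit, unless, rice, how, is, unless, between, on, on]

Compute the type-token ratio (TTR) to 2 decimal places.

0.57

N = 14 tokens, V = 8 types.
TTR = V / N = 8 / 14 = 0.57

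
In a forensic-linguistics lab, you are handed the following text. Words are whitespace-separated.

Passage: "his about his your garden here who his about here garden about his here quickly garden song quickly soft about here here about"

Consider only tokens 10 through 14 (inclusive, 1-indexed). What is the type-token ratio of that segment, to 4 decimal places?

Segment tokens 10–14: here, garden, about, his, here
Segment N = 5, segment V = 4.
TTR = 4 / 5 = 0.8000

0.8000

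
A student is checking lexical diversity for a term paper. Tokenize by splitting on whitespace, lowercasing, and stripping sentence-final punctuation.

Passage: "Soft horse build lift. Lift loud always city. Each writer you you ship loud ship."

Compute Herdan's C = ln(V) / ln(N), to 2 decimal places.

N = 15, V = 11.
ln(V) = 2.397895, ln(N) = 2.708050
C = 2.397895 / 2.708050 = 0.89

0.89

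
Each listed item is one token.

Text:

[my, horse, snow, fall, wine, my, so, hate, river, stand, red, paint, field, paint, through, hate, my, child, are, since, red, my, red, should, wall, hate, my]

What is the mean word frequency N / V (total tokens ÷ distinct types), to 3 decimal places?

N = 27 tokens, V = 18 types.
Mean frequency = N / V = 27 / 18 = 1.500

1.500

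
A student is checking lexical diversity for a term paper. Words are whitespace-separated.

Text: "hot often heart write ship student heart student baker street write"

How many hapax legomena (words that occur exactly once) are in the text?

5

Frequencies: heart:2, write:2, student:2, hot:1, often:1, ship:1, baker:1, street:1
Hapax (freq=1): baker, hot, often, ship, street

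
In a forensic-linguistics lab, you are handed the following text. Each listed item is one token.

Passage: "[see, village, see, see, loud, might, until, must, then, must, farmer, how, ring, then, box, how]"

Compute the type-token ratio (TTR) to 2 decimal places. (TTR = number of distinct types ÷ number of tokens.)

0.69

N = 16 tokens, V = 11 types.
TTR = V / N = 11 / 16 = 0.69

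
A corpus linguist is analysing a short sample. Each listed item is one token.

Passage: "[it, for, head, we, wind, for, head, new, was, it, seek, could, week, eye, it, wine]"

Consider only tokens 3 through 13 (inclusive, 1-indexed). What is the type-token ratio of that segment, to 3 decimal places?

Segment tokens 3–13: head, we, wind, for, head, new, was, it, seek, could, week
Segment N = 11, segment V = 10.
TTR = 10 / 11 = 0.909

0.909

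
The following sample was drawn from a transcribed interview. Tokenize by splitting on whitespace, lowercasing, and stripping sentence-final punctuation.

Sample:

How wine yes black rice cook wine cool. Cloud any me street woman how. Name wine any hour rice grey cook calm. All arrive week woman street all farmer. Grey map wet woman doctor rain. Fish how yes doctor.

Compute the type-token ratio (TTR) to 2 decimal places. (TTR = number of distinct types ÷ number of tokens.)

N = 39 tokens, V = 25 types.
TTR = V / N = 25 / 39 = 0.64

0.64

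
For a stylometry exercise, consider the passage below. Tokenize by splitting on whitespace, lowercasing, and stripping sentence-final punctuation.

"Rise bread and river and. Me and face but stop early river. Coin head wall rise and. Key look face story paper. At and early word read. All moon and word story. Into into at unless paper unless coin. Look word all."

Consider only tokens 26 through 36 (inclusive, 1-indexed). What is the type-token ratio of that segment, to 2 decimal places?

Segment tokens 26–36: word, read, all, moon, and, word, story, into, into, at, unless
Segment N = 11, segment V = 9.
TTR = 9 / 11 = 0.82

0.82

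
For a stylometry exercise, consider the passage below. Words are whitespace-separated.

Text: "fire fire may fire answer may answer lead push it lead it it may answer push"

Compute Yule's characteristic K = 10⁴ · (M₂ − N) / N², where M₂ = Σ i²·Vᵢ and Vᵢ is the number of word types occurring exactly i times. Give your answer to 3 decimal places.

1093.750

Frequencies: fire:3, may:3, answer:3, it:3, lead:2, push:2
N = 16. Frequency spectrum: V_2=2, V_3=4
M₂ = 2²·2 + 3²·4 = 44
K = 10000 × (44 − 16) / 16² = 1093.750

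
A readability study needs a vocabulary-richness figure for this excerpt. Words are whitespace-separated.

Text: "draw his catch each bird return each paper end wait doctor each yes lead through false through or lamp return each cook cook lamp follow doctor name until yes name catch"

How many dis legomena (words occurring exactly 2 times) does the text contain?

8

Frequencies: each:4, catch:2, return:2, doctor:2, yes:2, through:2, lamp:2, cook:2, name:2, draw:1, his:1, bird:1, paper:1, end:1, wait:1, lead:1, false:1, or:1, follow:1, until:1
Words with frequency 2: catch, cook, doctor, lamp, name, return, through, yes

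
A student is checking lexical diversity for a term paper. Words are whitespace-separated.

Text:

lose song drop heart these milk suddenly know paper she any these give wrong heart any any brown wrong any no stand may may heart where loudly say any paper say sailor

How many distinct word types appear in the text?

Distinct types: {any, brown, drop, give, heart, know, lose, loudly, may, milk, no, paper, sailor, say, she, song, stand, suddenly, these, where, wrong}
V = 21

21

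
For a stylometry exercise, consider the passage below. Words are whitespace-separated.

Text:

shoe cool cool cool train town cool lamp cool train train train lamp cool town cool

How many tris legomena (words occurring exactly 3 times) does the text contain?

0

Frequencies: cool:7, train:4, town:2, lamp:2, shoe:1
Words with frequency 3: (none)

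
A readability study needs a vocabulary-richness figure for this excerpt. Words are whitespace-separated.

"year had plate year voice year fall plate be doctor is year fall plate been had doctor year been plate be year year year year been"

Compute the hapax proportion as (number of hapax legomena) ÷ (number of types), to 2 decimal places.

0.22

Frequencies: year:9, plate:4, been:3, had:2, fall:2, be:2, doctor:2, voice:1, is:1
Hapax count = 2; type count = 9.
Ratio = 2 / 9 = 0.22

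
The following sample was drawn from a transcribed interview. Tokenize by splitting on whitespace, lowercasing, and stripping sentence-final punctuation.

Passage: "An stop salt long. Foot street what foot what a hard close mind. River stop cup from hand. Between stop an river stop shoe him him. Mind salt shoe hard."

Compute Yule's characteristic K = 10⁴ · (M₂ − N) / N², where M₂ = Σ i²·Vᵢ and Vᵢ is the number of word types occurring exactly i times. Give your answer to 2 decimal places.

Frequencies: stop:4, an:2, salt:2, foot:2, what:2, hard:2, mind:2, river:2, shoe:2, him:2, long:1, street:1, a:1, close:1, cup:1, from:1, hand:1, between:1
N = 30. Frequency spectrum: V_1=8, V_2=9, V_4=1
M₂ = 1²·8 + 2²·9 + 4²·1 = 60
K = 10000 × (60 − 30) / 30² = 333.33

333.33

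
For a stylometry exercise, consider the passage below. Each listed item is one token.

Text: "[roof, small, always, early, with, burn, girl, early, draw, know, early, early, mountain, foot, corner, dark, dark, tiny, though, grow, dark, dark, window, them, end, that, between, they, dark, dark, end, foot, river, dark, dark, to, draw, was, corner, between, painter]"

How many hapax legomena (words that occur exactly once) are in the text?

19

Frequencies: dark:8, early:4, draw:2, foot:2, corner:2, end:2, between:2, roof:1, small:1, always:1, with:1, burn:1, girl:1, know:1, mountain:1, tiny:1, though:1, grow:1, window:1, them:1, … (6 more, each freq 1)
Hapax (freq=1): always, burn, girl, grow, know, mountain, painter, river, roof, small, that, them, they, though, tiny, to, was, window, with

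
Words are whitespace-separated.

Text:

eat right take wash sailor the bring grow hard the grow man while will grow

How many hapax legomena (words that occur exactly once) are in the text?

10

Frequencies: grow:3, the:2, eat:1, right:1, take:1, wash:1, sailor:1, bring:1, hard:1, man:1, while:1, will:1
Hapax (freq=1): bring, eat, hard, man, right, sailor, take, wash, while, will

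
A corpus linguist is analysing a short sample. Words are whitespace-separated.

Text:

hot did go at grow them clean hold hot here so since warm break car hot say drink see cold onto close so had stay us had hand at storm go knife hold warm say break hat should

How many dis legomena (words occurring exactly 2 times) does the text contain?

Frequencies: hot:3, go:2, at:2, hold:2, so:2, warm:2, break:2, say:2, had:2, did:1, grow:1, them:1, clean:1, here:1, since:1, car:1, drink:1, see:1, cold:1, onto:1, … (8 more, each freq 1)
Words with frequency 2: at, break, go, had, hold, say, so, warm

8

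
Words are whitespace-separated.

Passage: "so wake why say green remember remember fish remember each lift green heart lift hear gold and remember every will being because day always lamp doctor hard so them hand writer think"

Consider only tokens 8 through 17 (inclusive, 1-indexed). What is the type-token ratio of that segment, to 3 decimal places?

Segment tokens 8–17: fish, remember, each, lift, green, heart, lift, hear, gold, and
Segment N = 10, segment V = 9.
TTR = 9 / 10 = 0.900

0.900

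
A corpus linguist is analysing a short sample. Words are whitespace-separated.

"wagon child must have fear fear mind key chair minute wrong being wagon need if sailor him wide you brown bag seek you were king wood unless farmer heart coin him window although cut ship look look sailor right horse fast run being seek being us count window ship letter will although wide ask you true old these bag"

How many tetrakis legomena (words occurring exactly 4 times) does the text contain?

0

Frequencies: being:3, you:3, wagon:2, fear:2, sailor:2, him:2, wide:2, bag:2, seek:2, window:2, although:2, ship:2, look:2, child:1, must:1, have:1, mind:1, key:1, chair:1, minute:1, … (24 more, each freq 1)
Words with frequency 4: (none)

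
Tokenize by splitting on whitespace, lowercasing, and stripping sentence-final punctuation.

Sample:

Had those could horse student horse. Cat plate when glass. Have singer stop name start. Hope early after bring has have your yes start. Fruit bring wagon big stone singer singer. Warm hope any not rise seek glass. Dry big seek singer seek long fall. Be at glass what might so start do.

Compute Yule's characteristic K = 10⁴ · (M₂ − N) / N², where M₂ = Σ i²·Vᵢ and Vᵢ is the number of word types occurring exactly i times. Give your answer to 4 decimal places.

Frequencies: singer:4, glass:3, start:3, seek:3, horse:2, have:2, hope:2, bring:2, big:2, had:1, those:1, could:1, student:1, cat:1, plate:1, when:1, stop:1, name:1, early:1, after:1, … (19 more, each freq 1)
N = 53. Frequency spectrum: V_1=30, V_2=5, V_3=3, V_4=1
M₂ = 1²·30 + 2²·5 + 3²·3 + 4²·1 = 93
K = 10000 × (93 − 53) / 53² = 142.3994

142.3994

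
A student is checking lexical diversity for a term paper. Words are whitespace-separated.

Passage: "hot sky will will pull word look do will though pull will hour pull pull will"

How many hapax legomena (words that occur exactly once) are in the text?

7

Frequencies: will:5, pull:4, hot:1, sky:1, word:1, look:1, do:1, though:1, hour:1
Hapax (freq=1): do, hot, hour, look, sky, though, word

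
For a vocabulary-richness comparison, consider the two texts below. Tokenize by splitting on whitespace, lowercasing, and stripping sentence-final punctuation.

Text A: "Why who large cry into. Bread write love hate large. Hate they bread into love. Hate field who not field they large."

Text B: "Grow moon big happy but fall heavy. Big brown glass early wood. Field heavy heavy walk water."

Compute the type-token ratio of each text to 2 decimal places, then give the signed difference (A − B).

-0.27

TTR(A) = 12/22 = 0.55
TTR(B) = 14/17 = 0.82
Difference = 0.55 − 0.82 = -0.27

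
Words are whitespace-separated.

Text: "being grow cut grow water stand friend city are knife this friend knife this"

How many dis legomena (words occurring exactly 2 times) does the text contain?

4

Frequencies: grow:2, friend:2, knife:2, this:2, being:1, cut:1, water:1, stand:1, city:1, are:1
Words with frequency 2: friend, grow, knife, this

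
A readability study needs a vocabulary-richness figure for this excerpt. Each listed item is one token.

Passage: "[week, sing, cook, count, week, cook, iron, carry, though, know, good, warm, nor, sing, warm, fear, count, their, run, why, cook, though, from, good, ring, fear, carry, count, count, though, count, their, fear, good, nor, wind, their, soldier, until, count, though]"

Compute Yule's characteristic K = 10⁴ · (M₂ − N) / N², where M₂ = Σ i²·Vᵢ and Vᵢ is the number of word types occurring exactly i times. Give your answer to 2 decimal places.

452.11

Frequencies: count:6, though:4, cook:3, good:3, fear:3, their:3, week:2, sing:2, carry:2, warm:2, nor:2, iron:1, know:1, run:1, why:1, from:1, ring:1, wind:1, soldier:1, until:1
N = 41. Frequency spectrum: V_1=9, V_2=5, V_3=4, V_4=1, V_6=1
M₂ = 1²·9 + 2²·5 + 3²·4 + 4²·1 + 6²·1 = 117
K = 10000 × (117 − 41) / 41² = 452.11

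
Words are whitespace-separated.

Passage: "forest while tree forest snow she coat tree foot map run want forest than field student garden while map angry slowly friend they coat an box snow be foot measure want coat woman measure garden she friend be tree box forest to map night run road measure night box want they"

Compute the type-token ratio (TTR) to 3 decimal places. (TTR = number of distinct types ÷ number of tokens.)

N = 51 tokens, V = 26 types.
TTR = V / N = 26 / 51 = 0.510

0.510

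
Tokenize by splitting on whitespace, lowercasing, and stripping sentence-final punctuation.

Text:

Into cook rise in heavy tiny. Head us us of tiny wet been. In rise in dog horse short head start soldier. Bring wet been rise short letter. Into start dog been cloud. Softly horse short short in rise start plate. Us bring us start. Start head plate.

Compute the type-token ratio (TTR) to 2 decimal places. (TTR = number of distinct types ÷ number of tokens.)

N = 48 tokens, V = 21 types.
TTR = V / N = 21 / 48 = 0.44

0.44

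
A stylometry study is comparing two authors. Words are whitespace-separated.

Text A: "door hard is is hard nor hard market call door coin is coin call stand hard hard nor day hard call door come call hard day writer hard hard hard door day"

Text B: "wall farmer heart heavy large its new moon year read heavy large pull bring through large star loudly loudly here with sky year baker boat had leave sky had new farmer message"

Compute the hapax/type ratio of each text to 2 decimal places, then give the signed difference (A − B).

-0.29

A: hapax=4, V=11, ratio=0.36
B: hapax=15, V=23, ratio=0.65
Difference = 0.36 − 0.65 = -0.29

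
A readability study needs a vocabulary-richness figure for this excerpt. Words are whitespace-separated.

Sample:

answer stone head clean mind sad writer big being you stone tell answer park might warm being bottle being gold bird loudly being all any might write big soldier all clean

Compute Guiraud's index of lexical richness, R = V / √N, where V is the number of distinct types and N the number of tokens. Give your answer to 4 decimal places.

3.9513

N = 31, V = 22.
√N = 5.567764
R = 22 / 5.567764 = 3.9513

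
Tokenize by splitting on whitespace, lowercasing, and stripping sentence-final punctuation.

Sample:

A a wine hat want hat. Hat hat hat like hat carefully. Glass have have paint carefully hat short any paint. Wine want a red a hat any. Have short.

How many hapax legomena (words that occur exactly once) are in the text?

3

Frequencies: hat:8, a:4, have:3, wine:2, want:2, carefully:2, paint:2, short:2, any:2, like:1, glass:1, red:1
Hapax (freq=1): glass, like, red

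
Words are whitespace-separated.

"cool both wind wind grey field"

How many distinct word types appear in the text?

5

Distinct types: {both, cool, field, grey, wind}
V = 5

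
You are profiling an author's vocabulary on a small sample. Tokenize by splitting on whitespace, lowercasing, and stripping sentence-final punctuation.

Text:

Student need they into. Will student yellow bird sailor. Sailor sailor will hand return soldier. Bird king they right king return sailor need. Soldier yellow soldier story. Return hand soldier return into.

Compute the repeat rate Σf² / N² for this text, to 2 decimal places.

Frequencies: sailor:4, return:4, soldier:4, student:2, need:2, they:2, into:2, will:2, yellow:2, bird:2, hand:2, king:2, right:1, story:1
Σf² = 86; N² = 1024
Repeat rate = 86 / 1024 = 0.08

0.08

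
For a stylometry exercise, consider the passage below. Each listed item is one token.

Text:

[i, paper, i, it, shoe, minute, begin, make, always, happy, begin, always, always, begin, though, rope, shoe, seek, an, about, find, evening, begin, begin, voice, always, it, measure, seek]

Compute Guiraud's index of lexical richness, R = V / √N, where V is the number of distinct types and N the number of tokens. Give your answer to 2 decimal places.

N = 29, V = 18.
√N = 5.385165
R = 18 / 5.385165 = 3.34

3.34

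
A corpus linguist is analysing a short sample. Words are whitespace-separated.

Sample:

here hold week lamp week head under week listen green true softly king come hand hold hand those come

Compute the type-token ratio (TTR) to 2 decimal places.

N = 19 tokens, V = 14 types.
TTR = V / N = 14 / 19 = 0.74

0.74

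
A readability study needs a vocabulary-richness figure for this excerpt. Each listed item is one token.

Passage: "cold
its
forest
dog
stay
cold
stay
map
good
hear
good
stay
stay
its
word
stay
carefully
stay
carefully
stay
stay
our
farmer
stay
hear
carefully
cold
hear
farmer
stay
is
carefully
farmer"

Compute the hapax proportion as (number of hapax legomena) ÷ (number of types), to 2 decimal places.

Frequencies: stay:10, carefully:4, cold:3, hear:3, farmer:3, its:2, good:2, forest:1, dog:1, map:1, word:1, our:1, is:1
Hapax count = 6; type count = 13.
Ratio = 6 / 13 = 0.46

0.46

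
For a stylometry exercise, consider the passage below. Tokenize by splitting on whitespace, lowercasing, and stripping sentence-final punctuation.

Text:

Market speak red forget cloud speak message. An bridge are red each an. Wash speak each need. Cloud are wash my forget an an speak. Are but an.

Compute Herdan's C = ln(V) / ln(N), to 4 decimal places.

0.7920

N = 28, V = 14.
ln(V) = 2.639057, ln(N) = 3.332205
C = 2.639057 / 3.332205 = 0.7920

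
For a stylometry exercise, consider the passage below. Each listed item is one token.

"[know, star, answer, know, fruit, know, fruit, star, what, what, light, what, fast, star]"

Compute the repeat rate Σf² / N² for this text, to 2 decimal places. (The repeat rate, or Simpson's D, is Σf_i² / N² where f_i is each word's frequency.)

0.17

Frequencies: know:3, star:3, what:3, fruit:2, answer:1, light:1, fast:1
Σf² = 34; N² = 196
Repeat rate = 34 / 196 = 0.17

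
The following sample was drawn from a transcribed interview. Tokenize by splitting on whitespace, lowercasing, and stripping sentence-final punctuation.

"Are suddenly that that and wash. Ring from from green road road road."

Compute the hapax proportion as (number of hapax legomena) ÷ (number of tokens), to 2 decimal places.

Frequencies: road:3, that:2, from:2, are:1, suddenly:1, and:1, wash:1, ring:1, green:1
Hapax count = 6; token count = 13.
Ratio = 6 / 13 = 0.46

0.46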